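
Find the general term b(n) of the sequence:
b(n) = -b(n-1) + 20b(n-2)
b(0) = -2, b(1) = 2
Characteristic equation: x² + x - 20 = 0, which factors as (x - (-5))(x - (4)) = 0.
Roots r₁ = -5, r₂ = 4 (distinct).
General solution: b(n) = A·(-5)^n + B·(4)^n.
From b(0) = -2: A + B = -2.
From b(1) = 2: -5A + 4B = 2.
Solving: A = - \frac{10}{9}, B = - \frac{8}{9}.
So b(n) = - \frac{10 \left(-5\right)^{n}}{9} - \frac{8 \cdot 4^{n}}{9}.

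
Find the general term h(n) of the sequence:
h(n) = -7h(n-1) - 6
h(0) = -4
First-order linear non-homogeneous.
Homogeneous solution: h_h(n) = A·(-7)^n.
Try constant particular solution h_p = K: K = -7K - 6 ⇒ K = - \frac{3}{4}.
General: h(n) = A·(-7)^n - \frac{3}{4}.
Apply h(0) = -4: A - \frac{3}{4} = -4 ⇒ A = - \frac{13}{4}.
So h(n) = - \frac{13 \left(-7\right)^{n}}{4} - \frac{3}{4}.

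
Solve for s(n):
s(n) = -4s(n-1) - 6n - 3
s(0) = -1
First-order linear with linear forcing.
Homogeneous solution: s_h(n) = A·(-4)^n.
Try particular s_p(n) = pn + q. Substituting:
  pn + q = -4(p(n-1) + q) - 6n - 3.
Matching the n-coefficient: p = -4p - 6 ⇒ p = - \frac{6}{5}.
Matching constants: q = 4p - 4q - 3 ⇒ q = - \frac{39}{25}.
General: s(n) = A·(-4)^n - \frac{6 n}{5} - \frac{39}{25}.
Apply s(0) = -1: A - \frac{39}{25} = -1 ⇒ A = \frac{14}{25}.
So s(n) = \frac{14 \left(-4\right)^{n}}{25} - \frac{6 n}{5} - \frac{39}{25}.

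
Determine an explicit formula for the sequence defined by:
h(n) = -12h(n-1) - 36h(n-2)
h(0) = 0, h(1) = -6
Characteristic equation: x² + 12x + 36 = 0, which is (x - (-6))².
Repeated root r = -6.
General solution: h(n) = (A + Bn)·(-6)^n.
From h(0) = 0: A = 0.
From h(1) = -6: (A + B)·(-6) = -6 ⇒ B = 1.
So h(n) = \left(n\right) \cdot (-6)^n.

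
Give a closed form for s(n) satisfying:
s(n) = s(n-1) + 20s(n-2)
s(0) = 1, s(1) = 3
Characteristic equation: x² - x - 20 = 0, which factors as (x - (5))(x - (-4)) = 0.
Roots r₁ = 5, r₂ = -4 (distinct).
General solution: s(n) = A·(5)^n + B·(-4)^n.
From s(0) = 1: A + B = 1.
From s(1) = 3: 5A - 4B = 3.
Solving: A = \frac{7}{9}, B = \frac{2}{9}.
So s(n) = \frac{2 \left(-4\right)^{n}}{9} + \frac{7 \cdot 5^{n}}{9}.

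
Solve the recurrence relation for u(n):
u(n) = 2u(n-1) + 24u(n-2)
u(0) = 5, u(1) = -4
Characteristic equation: x² - 2x - 24 = 0, which factors as (x - (6))(x - (-4)) = 0.
Roots r₁ = 6, r₂ = -4 (distinct).
General solution: u(n) = A·(6)^n + B·(-4)^n.
From u(0) = 5: A + B = 5.
From u(1) = -4: 6A - 4B = -4.
Solving: A = \frac{8}{5}, B = \frac{17}{5}.
So u(n) = \frac{17 \left(-4\right)^{n}}{5} + \frac{8 \cdot 6^{n}}{5}.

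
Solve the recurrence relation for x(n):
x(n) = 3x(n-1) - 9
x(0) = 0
First-order linear non-homogeneous.
Homogeneous solution: x_h(n) = A·(3)^n.
Try constant particular solution x_p = K: K = 3K - 9 ⇒ K = \frac{9}{2}.
General: x(n) = A·(3)^n + \frac{9}{2}.
Apply x(0) = 0: A + \frac{9}{2} = 0 ⇒ A = - \frac{9}{2}.
So x(n) = \frac{9}{2} - \frac{9 \cdot 3^{n}}{2}.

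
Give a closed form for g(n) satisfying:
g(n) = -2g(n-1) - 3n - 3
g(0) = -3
First-order linear with linear forcing.
Homogeneous solution: g_h(n) = A·(-2)^n.
Try particular g_p(n) = pn + q. Substituting:
  pn + q = -2(p(n-1) + q) - 3n - 3.
Matching the n-coefficient: p = -2p - 3 ⇒ p = -1.
Matching constants: q = 2p - 2q - 3 ⇒ q = - \frac{5}{3}.
General: g(n) = A·(-2)^n - n - \frac{5}{3}.
Apply g(0) = -3: A - \frac{5}{3} = -3 ⇒ A = - \frac{4}{3}.
So g(n) = - \frac{4 \left(-2\right)^{n}}{3} - n - \frac{5}{3}.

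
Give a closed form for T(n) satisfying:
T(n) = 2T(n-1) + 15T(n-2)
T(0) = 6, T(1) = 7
Characteristic equation: x² - 2x - 15 = 0, which factors as (x - (5))(x - (-3)) = 0.
Roots r₁ = 5, r₂ = -3 (distinct).
General solution: T(n) = A·(5)^n + B·(-3)^n.
From T(0) = 6: A + B = 6.
From T(1) = 7: 5A - 3B = 7.
Solving: A = \frac{25}{8}, B = \frac{23}{8}.
So T(n) = \frac{23 \left(-3\right)^{n}}{8} + \frac{25 \cdot 5^{n}}{8}.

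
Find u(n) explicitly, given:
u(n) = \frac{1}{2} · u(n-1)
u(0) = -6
Pure geometric recurrence with ratio \frac{1}{2}.
By induction u(n) = u(0) · (\frac{1}{2})^n = - 6 \cdot 2^{- n}.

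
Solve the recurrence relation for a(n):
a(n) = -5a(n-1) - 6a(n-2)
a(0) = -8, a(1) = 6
Characteristic equation: x² + 5x + 6 = 0, which factors as (x - (-2))(x - (-3)) = 0.
Roots r₁ = -2, r₂ = -3 (distinct).
General solution: a(n) = A·(-2)^n + B·(-3)^n.
From a(0) = -8: A + B = -8.
From a(1) = 6: -2A - 3B = 6.
Solving: A = -18, B = 10.
So a(n) = - 18 \left(-2\right)^{n} + 10 \left(-3\right)^{n}.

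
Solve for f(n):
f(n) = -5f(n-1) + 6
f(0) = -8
First-order linear non-homogeneous.
Homogeneous solution: f_h(n) = A·(-5)^n.
Try constant particular solution f_p = K: K = -5K + 6 ⇒ K = 1.
General: f(n) = A·(-5)^n + 1.
Apply f(0) = -8: A + 1 = -8 ⇒ A = -9.
So f(n) = 1 - 9 \left(-5\right)^{n}.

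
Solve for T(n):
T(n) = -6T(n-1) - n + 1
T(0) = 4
First-order linear with linear forcing.
Homogeneous solution: T_h(n) = A·(-6)^n.
Try particular T_p(n) = pn + q. Substituting:
  pn + q = -6(p(n-1) + q) - n + 1.
Matching the n-coefficient: p = -6p - 1 ⇒ p = - \frac{1}{7}.
Matching constants: q = 6p - 6q + 1 ⇒ q = \frac{1}{49}.
General: T(n) = A·(-6)^n - \frac{n}{7} + \frac{1}{49}.
Apply T(0) = 4: A + \frac{1}{49} = 4 ⇒ A = \frac{195}{49}.
So T(n) = \frac{195 \left(-6\right)^{n}}{49} - \frac{n}{7} + \frac{1}{49}.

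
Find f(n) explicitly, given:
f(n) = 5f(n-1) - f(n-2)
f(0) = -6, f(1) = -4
Characteristic equation: x² - 5x + 1 = 0.
Discriminant Δ = (5)² + 4·(-1) = 21.
Roots r₁,₂ = (5 ± √21)/2, so r₁ = \frac{\sqrt{21}}{2} + \frac{5}{2}, r₂ = \frac{5}{2} - \frac{\sqrt{21}}{2}.
General solution: f(n) = A·r₁^n + B·r₂^n.
From the initial conditions, A + B = -6 and r₁A + r₂B = -4.
Since r₁ - r₂ = √21: A = (-4 - (-6)r₂)/√21 = -3 + \frac{11 \sqrt{21}}{21}, and B = -6 - A = -3 - \frac{11 \sqrt{21}}{21}.
So f(n) = \left(-3 + \frac{11 \sqrt{21}}{21}\right)\left(\frac{\sqrt{21}}{2} + \frac{5}{2}\right)^n + \left(-3 - \frac{11 \sqrt{21}}{21}\right)\left(\frac{5}{2} - \frac{\sqrt{21}}{2}\right)^n.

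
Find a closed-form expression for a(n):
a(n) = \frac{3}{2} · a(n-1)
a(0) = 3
Pure geometric recurrence with ratio \frac{3}{2}.
By induction a(n) = a(0) · (\frac{3}{2})^n = 3 \left(\frac{3}{2}\right)^{n}.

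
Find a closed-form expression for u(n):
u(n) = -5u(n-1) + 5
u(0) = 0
First-order linear non-homogeneous.
Homogeneous solution: u_h(n) = A·(-5)^n.
Try constant particular solution u_p = K: K = -5K + 5 ⇒ K = \frac{5}{6}.
General: u(n) = A·(-5)^n + \frac{5}{6}.
Apply u(0) = 0: A + \frac{5}{6} = 0 ⇒ A = - \frac{5}{6}.
So u(n) = \frac{5}{6} - \frac{5 \left(-5\right)^{n}}{6}.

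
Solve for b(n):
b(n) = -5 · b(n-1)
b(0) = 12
Pure geometric recurrence with ratio -5.
By induction b(n) = b(0) · (-5)^n = 12 \left(-5\right)^{n}.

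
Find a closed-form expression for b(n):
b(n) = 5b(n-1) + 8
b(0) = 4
First-order linear non-homogeneous.
Homogeneous solution: b_h(n) = A·(5)^n.
Try constant particular solution b_p = K: K = 5K + 8 ⇒ K = -2.
General: b(n) = A·(5)^n - 2.
Apply b(0) = 4: A - 2 = 4 ⇒ A = 6.
So b(n) = 6 \cdot 5^{n} - 2.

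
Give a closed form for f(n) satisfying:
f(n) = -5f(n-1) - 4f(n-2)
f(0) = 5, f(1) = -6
Characteristic equation: x² + 5x + 4 = 0, which factors as (x - (-4))(x - (-1)) = 0.
Roots r₁ = -4, r₂ = -1 (distinct).
General solution: f(n) = A·(-4)^n + B·(-1)^n.
From f(0) = 5: A + B = 5.
From f(1) = -6: -4A - B = -6.
Solving: A = \frac{1}{3}, B = \frac{14}{3}.
So f(n) = \frac{14 \left(-1\right)^{n}}{3} + \frac{\left(-4\right)^{n}}{3}.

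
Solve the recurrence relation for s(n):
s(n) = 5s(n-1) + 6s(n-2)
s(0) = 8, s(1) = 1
Characteristic equation: x² - 5x - 6 = 0, which factors as (x - (-1))(x - (6)) = 0.
Roots r₁ = -1, r₂ = 6 (distinct).
General solution: s(n) = A·(-1)^n + B·(6)^n.
From s(0) = 8: A + B = 8.
From s(1) = 1: -A + 6B = 1.
Solving: A = \frac{47}{7}, B = \frac{9}{7}.
So s(n) = \frac{47 \left(-1\right)^{n}}{7} + \frac{9 \cdot 6^{n}}{7}.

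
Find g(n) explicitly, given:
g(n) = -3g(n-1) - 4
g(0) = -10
First-order linear non-homogeneous.
Homogeneous solution: g_h(n) = A·(-3)^n.
Try constant particular solution g_p = K: K = -3K - 4 ⇒ K = -1.
General: g(n) = A·(-3)^n - 1.
Apply g(0) = -10: A - 1 = -10 ⇒ A = -9.
So g(n) = - 9 \left(-3\right)^{n} - 1.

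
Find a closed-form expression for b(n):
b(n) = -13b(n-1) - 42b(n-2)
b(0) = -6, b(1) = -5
Characteristic equation: x² + 13x + 42 = 0, which factors as (x - (-6))(x - (-7)) = 0.
Roots r₁ = -6, r₂ = -7 (distinct).
General solution: b(n) = A·(-6)^n + B·(-7)^n.
From b(0) = -6: A + B = -6.
From b(1) = -5: -6A - 7B = -5.
Solving: A = -47, B = 41.
So b(n) = - 47 \left(-6\right)^{n} + 41 \left(-7\right)^{n}.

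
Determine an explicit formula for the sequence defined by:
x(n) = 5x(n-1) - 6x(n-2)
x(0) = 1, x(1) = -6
Characteristic equation: x² - 5x + 6 = 0, which factors as (x - (2))(x - (3)) = 0.
Roots r₁ = 2, r₂ = 3 (distinct).
General solution: x(n) = A·(2)^n + B·(3)^n.
From x(0) = 1: A + B = 1.
From x(1) = -6: 2A + 3B = -6.
Solving: A = 9, B = -8.
So x(n) = 9 \cdot 2^{n} - 8 \cdot 3^{n}.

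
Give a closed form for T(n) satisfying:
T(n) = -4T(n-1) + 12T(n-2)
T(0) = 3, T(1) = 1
Characteristic equation: x² + 4x - 12 = 0, which factors as (x - (2))(x - (-6)) = 0.
Roots r₁ = 2, r₂ = -6 (distinct).
General solution: T(n) = A·(2)^n + B·(-6)^n.
From T(0) = 3: A + B = 3.
From T(1) = 1: 2A - 6B = 1.
Solving: A = \frac{19}{8}, B = \frac{5}{8}.
So T(n) = \frac{5 \left(-6\right)^{n}}{8} + \frac{19 \cdot 2^{n}}{8}.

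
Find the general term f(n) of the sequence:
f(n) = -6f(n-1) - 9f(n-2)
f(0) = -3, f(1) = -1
Characteristic equation: x² + 6x + 9 = 0, which is (x - (-3))².
Repeated root r = -3.
General solution: f(n) = (A + Bn)·(-3)^n.
From f(0) = -3: A = -3.
From f(1) = -1: (A + B)·(-3) = -1 ⇒ B = \frac{10}{3}.
So f(n) = \left(\frac{10 n}{3} - 3\right) \cdot (-3)^n.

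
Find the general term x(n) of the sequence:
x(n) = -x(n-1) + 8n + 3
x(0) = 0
First-order linear with linear forcing.
Homogeneous solution: x_h(n) = A·(-1)^n.
Try particular x_p(n) = pn + q. Substituting:
  pn + q = -(p(n-1) + q) + 8n + 3.
Matching the n-coefficient: p = -p + 8 ⇒ p = 4.
Matching constants: q = p - q + 3 ⇒ q = \frac{7}{2}.
General: x(n) = A·(-1)^n + 4 n + \frac{7}{2}.
Apply x(0) = 0: A + \frac{7}{2} = 0 ⇒ A = - \frac{7}{2}.
So x(n) = - \frac{7 \left(-1\right)^{n}}{2} + 4 n + \frac{7}{2}.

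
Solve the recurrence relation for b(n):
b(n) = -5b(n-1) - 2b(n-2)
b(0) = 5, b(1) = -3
Characteristic equation: x² + 5x + 2 = 0.
Discriminant Δ = (-5)² + 4·(-2) = 17.
Roots r₁,₂ = (-5 ± √17)/2, so r₁ = - \frac{5}{2} + \frac{\sqrt{17}}{2}, r₂ = - \frac{5}{2} - \frac{\sqrt{17}}{2}.
General solution: b(n) = A·r₁^n + B·r₂^n.
From the initial conditions, A + B = 5 and r₁A + r₂B = -3.
Since r₁ - r₂ = √17: A = (-3 - (5)r₂)/√17 = \frac{19 \sqrt{17}}{34} + \frac{5}{2}, and B = 5 - A = \frac{5}{2} - \frac{19 \sqrt{17}}{34}.
So b(n) = \left(\frac{19 \sqrt{17}}{34} + \frac{5}{2}\right)\left(- \frac{5}{2} + \frac{\sqrt{17}}{2}\right)^n + \left(\frac{5}{2} - \frac{19 \sqrt{17}}{34}\right)\left(- \frac{5}{2} - \frac{\sqrt{17}}{2}\right)^n.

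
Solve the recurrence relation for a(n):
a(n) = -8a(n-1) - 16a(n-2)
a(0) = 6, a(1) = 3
Characteristic equation: x² + 8x + 16 = 0, which is (x - (-4))².
Repeated root r = -4.
General solution: a(n) = (A + Bn)·(-4)^n.
From a(0) = 6: A = 6.
From a(1) = 3: (A + B)·(-4) = 3 ⇒ B = - \frac{27}{4}.
So a(n) = \left(6 - \frac{27 n}{4}\right) \cdot (-4)^n.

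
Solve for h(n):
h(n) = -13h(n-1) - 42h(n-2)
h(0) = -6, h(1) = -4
Characteristic equation: x² + 13x + 42 = 0, which factors as (x - (-6))(x - (-7)) = 0.
Roots r₁ = -6, r₂ = -7 (distinct).
General solution: h(n) = A·(-6)^n + B·(-7)^n.
From h(0) = -6: A + B = -6.
From h(1) = -4: -6A - 7B = -4.
Solving: A = -46, B = 40.
So h(n) = - 46 \left(-6\right)^{n} + 40 \left(-7\right)^{n}.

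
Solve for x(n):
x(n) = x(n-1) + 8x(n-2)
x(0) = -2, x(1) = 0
Characteristic equation: x² - x - 8 = 0.
Discriminant Δ = (1)² + 4·(8) = 33.
Roots r₁,₂ = (1 ± √33)/2, so r₁ = \frac{1}{2} + \frac{\sqrt{33}}{2}, r₂ = \frac{1}{2} - \frac{\sqrt{33}}{2}.
General solution: x(n) = A·r₁^n + B·r₂^n.
From the initial conditions, A + B = -2 and r₁A + r₂B = 0.
Since r₁ - r₂ = √33: A = (0 - (-2)r₂)/√33 = -1 + \frac{\sqrt{33}}{33}, and B = -2 - A = -1 - \frac{\sqrt{33}}{33}.
So x(n) = \left(-1 + \frac{\sqrt{33}}{33}\right)\left(\frac{1}{2} + \frac{\sqrt{33}}{2}\right)^n + \left(-1 - \frac{\sqrt{33}}{33}\right)\left(\frac{1}{2} - \frac{\sqrt{33}}{2}\right)^n.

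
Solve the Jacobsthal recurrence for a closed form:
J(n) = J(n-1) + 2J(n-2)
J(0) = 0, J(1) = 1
This is the Jacobsthal sequence.
Characteristic equation: x² - x - 2 = 0; roots r₁ = 2, r₂ = -1.
General: J(n) = A·r₁^n + B·r₂^n. Solving with J(0)=0, J(1)=1 gives A = \frac{1}{3}, B = - \frac{1}{3}.
So J(n) = - \frac{\left(-1\right)^{n}}{3} + \frac{2^{n}}{3}.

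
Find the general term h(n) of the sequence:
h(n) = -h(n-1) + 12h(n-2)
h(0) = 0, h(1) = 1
Characteristic equation: x² + x - 12 = 0, which factors as (x - (3))(x - (-4)) = 0.
Roots r₁ = 3, r₂ = -4 (distinct).
General solution: h(n) = A·(3)^n + B·(-4)^n.
From h(0) = 0: A + B = 0.
From h(1) = 1: 3A - 4B = 1.
Solving: A = \frac{1}{7}, B = - \frac{1}{7}.
So h(n) = - \frac{\left(-4\right)^{n}}{7} + \frac{3^{n}}{7}.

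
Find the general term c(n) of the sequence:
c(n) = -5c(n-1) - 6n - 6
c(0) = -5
First-order linear with linear forcing.
Homogeneous solution: c_h(n) = A·(-5)^n.
Try particular c_p(n) = pn + q. Substituting:
  pn + q = -5(p(n-1) + q) - 6n - 6.
Matching the n-coefficient: p = -5p - 6 ⇒ p = -1.
Matching constants: q = 5p - 5q - 6 ⇒ q = - \frac{11}{6}.
General: c(n) = A·(-5)^n - n - \frac{11}{6}.
Apply c(0) = -5: A - \frac{11}{6} = -5 ⇒ A = - \frac{19}{6}.
So c(n) = - \frac{19 \left(-5\right)^{n}}{6} - n - \frac{11}{6}.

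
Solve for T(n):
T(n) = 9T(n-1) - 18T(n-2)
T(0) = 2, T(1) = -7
Characteristic equation: x² - 9x + 18 = 0, which factors as (x - (6))(x - (3)) = 0.
Roots r₁ = 6, r₂ = 3 (distinct).
General solution: T(n) = A·(6)^n + B·(3)^n.
From T(0) = 2: A + B = 2.
From T(1) = -7: 6A + 3B = -7.
Solving: A = - \frac{13}{3}, B = \frac{19}{3}.
So T(n) = \frac{19 \cdot 3^{n}}{3} - \frac{13 \cdot 6^{n}}{3}.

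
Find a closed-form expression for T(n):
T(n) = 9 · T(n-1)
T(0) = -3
Pure geometric recurrence with ratio 9.
By induction T(n) = T(0) · (9)^n = - 3 \cdot 9^{n}.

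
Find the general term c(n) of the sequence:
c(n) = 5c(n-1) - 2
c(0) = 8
First-order linear non-homogeneous.
Homogeneous solution: c_h(n) = A·(5)^n.
Try constant particular solution c_p = K: K = 5K - 2 ⇒ K = \frac{1}{2}.
General: c(n) = A·(5)^n + \frac{1}{2}.
Apply c(0) = 8: A + \frac{1}{2} = 8 ⇒ A = \frac{15}{2}.
So c(n) = \frac{15 \cdot 5^{n}}{2} + \frac{1}{2}.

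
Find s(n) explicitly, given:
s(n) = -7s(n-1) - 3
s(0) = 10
First-order linear non-homogeneous.
Homogeneous solution: s_h(n) = A·(-7)^n.
Try constant particular solution s_p = K: K = -7K - 3 ⇒ K = - \frac{3}{8}.
General: s(n) = A·(-7)^n - \frac{3}{8}.
Apply s(0) = 10: A - \frac{3}{8} = 10 ⇒ A = \frac{83}{8}.
So s(n) = \frac{83 \left(-7\right)^{n}}{8} - \frac{3}{8}.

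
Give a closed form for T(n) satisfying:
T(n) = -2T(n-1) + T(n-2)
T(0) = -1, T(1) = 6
Characteristic equation: x² + 2x - 1 = 0.
Discriminant Δ = (-2)² + 4·(1) = 8.
Roots r₁,₂ = (-2 ± √8)/2, so r₁ = -1 + \sqrt{2}, r₂ = - \sqrt{2} - 1.
General solution: T(n) = A·r₁^n + B·r₂^n.
From the initial conditions, A + B = -1 and r₁A + r₂B = 6.
Since r₁ - r₂ = √8: A = (6 - (-1)r₂)/√8 = - \frac{1}{2} + \frac{5 \sqrt{2}}{4}, and B = -1 - A = - \frac{5 \sqrt{2}}{4} - \frac{1}{2}.
So T(n) = \left(- \frac{1}{2} + \frac{5 \sqrt{2}}{4}\right)\left(-1 + \sqrt{2}\right)^n + \left(- \frac{5 \sqrt{2}}{4} - \frac{1}{2}\right)\left(- \sqrt{2} - 1\right)^n.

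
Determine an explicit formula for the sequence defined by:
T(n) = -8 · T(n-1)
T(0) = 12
Pure geometric recurrence with ratio -8.
By induction T(n) = T(0) · (-8)^n = 12 \left(-8\right)^{n}.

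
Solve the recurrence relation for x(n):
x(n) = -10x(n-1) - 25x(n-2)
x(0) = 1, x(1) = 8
Characteristic equation: x² + 10x + 25 = 0, which is (x - (-5))².
Repeated root r = -5.
General solution: x(n) = (A + Bn)·(-5)^n.
From x(0) = 1: A = 1.
From x(1) = 8: (A + B)·(-5) = 8 ⇒ B = - \frac{13}{5}.
So x(n) = \left(1 - \frac{13 n}{5}\right) \cdot (-5)^n.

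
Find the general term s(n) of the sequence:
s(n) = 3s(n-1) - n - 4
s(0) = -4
First-order linear with linear forcing.
Homogeneous solution: s_h(n) = A·(3)^n.
Try particular s_p(n) = pn + q. Substituting:
  pn + q = 3(p(n-1) + q) - n - 4.
Matching the n-coefficient: p = 3p - 1 ⇒ p = \frac{1}{2}.
Matching constants: q = -3p + 3q - 4 ⇒ q = \frac{11}{4}.
General: s(n) = A·(3)^n + \frac{n}{2} + \frac{11}{4}.
Apply s(0) = -4: A + \frac{11}{4} = -4 ⇒ A = - \frac{27}{4}.
So s(n) = - \frac{27 \cdot 3^{n}}{4} + \frac{n}{2} + \frac{11}{4}.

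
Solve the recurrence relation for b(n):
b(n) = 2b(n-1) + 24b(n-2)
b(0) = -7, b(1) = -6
Characteristic equation: x² - 2x - 24 = 0, which factors as (x - (6))(x - (-4)) = 0.
Roots r₁ = 6, r₂ = -4 (distinct).
General solution: b(n) = A·(6)^n + B·(-4)^n.
From b(0) = -7: A + B = -7.
From b(1) = -6: 6A - 4B = -6.
Solving: A = - \frac{17}{5}, B = - \frac{18}{5}.
So b(n) = - \frac{18 \left(-4\right)^{n}}{5} - \frac{17 \cdot 6^{n}}{5}.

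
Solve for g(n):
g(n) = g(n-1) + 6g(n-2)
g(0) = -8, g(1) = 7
Characteristic equation: x² - x - 6 = 0, which factors as (x - (3))(x - (-2)) = 0.
Roots r₁ = 3, r₂ = -2 (distinct).
General solution: g(n) = A·(3)^n + B·(-2)^n.
From g(0) = -8: A + B = -8.
From g(1) = 7: 3A - 2B = 7.
Solving: A = - \frac{9}{5}, B = - \frac{31}{5}.
So g(n) = - \frac{31 \left(-2\right)^{n}}{5} - \frac{9 \cdot 3^{n}}{5}.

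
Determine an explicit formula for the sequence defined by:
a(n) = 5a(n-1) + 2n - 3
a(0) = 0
First-order linear with linear forcing.
Homogeneous solution: a_h(n) = A·(5)^n.
Try particular a_p(n) = pn + q. Substituting:
  pn + q = 5(p(n-1) + q) + 2n - 3.
Matching the n-coefficient: p = 5p + 2 ⇒ p = - \frac{1}{2}.
Matching constants: q = -5p + 5q - 3 ⇒ q = \frac{1}{8}.
General: a(n) = A·(5)^n - \frac{n}{2} + \frac{1}{8}.
Apply a(0) = 0: A + \frac{1}{8} = 0 ⇒ A = - \frac{1}{8}.
So a(n) = - \frac{5^{n}}{8} - \frac{n}{2} + \frac{1}{8}.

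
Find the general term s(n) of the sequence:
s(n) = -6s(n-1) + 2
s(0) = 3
First-order linear non-homogeneous.
Homogeneous solution: s_h(n) = A·(-6)^n.
Try constant particular solution s_p = K: K = -6K + 2 ⇒ K = \frac{2}{7}.
General: s(n) = A·(-6)^n + \frac{2}{7}.
Apply s(0) = 3: A + \frac{2}{7} = 3 ⇒ A = \frac{19}{7}.
So s(n) = \frac{19 \left(-6\right)^{n}}{7} + \frac{2}{7}.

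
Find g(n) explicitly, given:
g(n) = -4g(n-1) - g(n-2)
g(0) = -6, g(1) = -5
Characteristic equation: x² + 4x + 1 = 0.
Discriminant Δ = (-4)² + 4·(-1) = 12.
Roots r₁,₂ = (-4 ± √12)/2, so r₁ = -2 + \sqrt{3}, r₂ = -2 - \sqrt{3}.
General solution: g(n) = A·r₁^n + B·r₂^n.
From the initial conditions, A + B = -6 and r₁A + r₂B = -5.
Since r₁ - r₂ = √12: A = (-5 - (-6)r₂)/√12 = - \frac{17 \sqrt{3}}{6} - 3, and B = -6 - A = -3 + \frac{17 \sqrt{3}}{6}.
So g(n) = \left(- \frac{17 \sqrt{3}}{6} - 3\right)\left(-2 + \sqrt{3}\right)^n + \left(-3 + \frac{17 \sqrt{3}}{6}\right)\left(-2 - \sqrt{3}\right)^n.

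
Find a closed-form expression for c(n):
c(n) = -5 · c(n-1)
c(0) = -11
Pure geometric recurrence with ratio -5.
By induction c(n) = c(0) · (-5)^n = - 11 \left(-5\right)^{n}.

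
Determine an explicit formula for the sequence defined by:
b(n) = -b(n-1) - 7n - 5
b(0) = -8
First-order linear with linear forcing.
Homogeneous solution: b_h(n) = A·(-1)^n.
Try particular b_p(n) = pn + q. Substituting:
  pn + q = -(p(n-1) + q) - 7n - 5.
Matching the n-coefficient: p = -p - 7 ⇒ p = - \frac{7}{2}.
Matching constants: q = p - q - 5 ⇒ q = - \frac{17}{4}.
General: b(n) = A·(-1)^n - \frac{7 n}{2} - \frac{17}{4}.
Apply b(0) = -8: A - \frac{17}{4} = -8 ⇒ A = - \frac{15}{4}.
So b(n) = - \frac{15 \left(-1\right)^{n}}{4} - \frac{7 n}{2} - \frac{17}{4}.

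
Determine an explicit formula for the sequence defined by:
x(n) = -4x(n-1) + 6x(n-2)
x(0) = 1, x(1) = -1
Characteristic equation: x² + 4x - 6 = 0.
Discriminant Δ = (-4)² + 4·(6) = 40.
Roots r₁,₂ = (-4 ± √40)/2, so r₁ = -2 + \sqrt{10}, r₂ = - \sqrt{10} - 2.
General solution: x(n) = A·r₁^n + B·r₂^n.
From the initial conditions, A + B = 1 and r₁A + r₂B = -1.
Since r₁ - r₂ = √40: A = (-1 - (1)r₂)/√40 = \frac{\sqrt{10}}{20} + \frac{1}{2}, and B = 1 - A = \frac{1}{2} - \frac{\sqrt{10}}{20}.
So x(n) = \left(\frac{\sqrt{10}}{20} + \frac{1}{2}\right)\left(-2 + \sqrt{10}\right)^n + \left(\frac{1}{2} - \frac{\sqrt{10}}{20}\right)\left(- \sqrt{10} - 2\right)^n.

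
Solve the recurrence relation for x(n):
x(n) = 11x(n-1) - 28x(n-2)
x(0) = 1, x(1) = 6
Characteristic equation: x² - 11x + 28 = 0, which factors as (x - (7))(x - (4)) = 0.
Roots r₁ = 7, r₂ = 4 (distinct).
General solution: x(n) = A·(7)^n + B·(4)^n.
From x(0) = 1: A + B = 1.
From x(1) = 6: 7A + 4B = 6.
Solving: A = \frac{2}{3}, B = \frac{1}{3}.
So x(n) = \frac{4^{n}}{3} + \frac{2 \cdot 7^{n}}{3}.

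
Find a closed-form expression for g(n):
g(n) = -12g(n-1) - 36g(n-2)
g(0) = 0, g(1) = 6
Characteristic equation: x² + 12x + 36 = 0, which is (x - (-6))².
Repeated root r = -6.
General solution: g(n) = (A + Bn)·(-6)^n.
From g(0) = 0: A = 0.
From g(1) = 6: (A + B)·(-6) = 6 ⇒ B = -1.
So g(n) = \left(- n\right) \cdot (-6)^n.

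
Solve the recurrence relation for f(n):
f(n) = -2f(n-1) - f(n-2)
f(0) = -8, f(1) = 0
Characteristic equation: x² + 2x + 1 = 0, which is (x - (-1))².
Repeated root r = -1.
General solution: f(n) = (A + Bn)·(-1)^n.
From f(0) = -8: A = -8.
From f(1) = 0: (A + B)·(-1) = 0 ⇒ B = 8.
So f(n) = \left(8 n - 8\right) \cdot (-1)^n.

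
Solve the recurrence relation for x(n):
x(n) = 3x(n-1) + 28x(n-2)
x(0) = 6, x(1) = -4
Characteristic equation: x² - 3x - 28 = 0, which factors as (x - (-4))(x - (7)) = 0.
Roots r₁ = -4, r₂ = 7 (distinct).
General solution: x(n) = A·(-4)^n + B·(7)^n.
From x(0) = 6: A + B = 6.
From x(1) = -4: -4A + 7B = -4.
Solving: A = \frac{46}{11}, B = \frac{20}{11}.
So x(n) = \frac{46 \left(-4\right)^{n}}{11} + \frac{20 \cdot 7^{n}}{11}.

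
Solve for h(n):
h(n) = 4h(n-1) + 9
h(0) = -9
First-order linear non-homogeneous.
Homogeneous solution: h_h(n) = A·(4)^n.
Try constant particular solution h_p = K: K = 4K + 9 ⇒ K = -3.
General: h(n) = A·(4)^n - 3.
Apply h(0) = -9: A - 3 = -9 ⇒ A = -6.
So h(n) = - 6 \cdot 4^{n} - 3.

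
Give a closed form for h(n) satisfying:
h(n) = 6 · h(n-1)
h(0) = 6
Pure geometric recurrence with ratio 6.
By induction h(n) = h(0) · (6)^n = 6 \cdot 6^{n}.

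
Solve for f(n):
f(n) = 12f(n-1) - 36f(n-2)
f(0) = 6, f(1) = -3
Characteristic equation: x² - 12x + 36 = 0, which is (x - (6))².
Repeated root r = 6.
General solution: f(n) = (A + Bn)·(6)^n.
From f(0) = 6: A = 6.
From f(1) = -3: (A + B)·(6) = -3 ⇒ B = - \frac{13}{2}.
So f(n) = \left(6 - \frac{13 n}{2}\right) \cdot (6)^n.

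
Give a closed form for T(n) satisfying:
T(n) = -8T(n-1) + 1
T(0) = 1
First-order linear non-homogeneous.
Homogeneous solution: T_h(n) = A·(-8)^n.
Try constant particular solution T_p = K: K = -8K + 1 ⇒ K = \frac{1}{9}.
General: T(n) = A·(-8)^n + \frac{1}{9}.
Apply T(0) = 1: A + \frac{1}{9} = 1 ⇒ A = \frac{8}{9}.
So T(n) = \frac{8 \left(-8\right)^{n}}{9} + \frac{1}{9}.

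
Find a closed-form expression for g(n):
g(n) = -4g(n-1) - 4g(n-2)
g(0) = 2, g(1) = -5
Characteristic equation: x² + 4x + 4 = 0, which is (x - (-2))².
Repeated root r = -2.
General solution: g(n) = (A + Bn)·(-2)^n.
From g(0) = 2: A = 2.
From g(1) = -5: (A + B)·(-2) = -5 ⇒ B = \frac{1}{2}.
So g(n) = \left(\frac{n}{2} + 2\right) \cdot (-2)^n.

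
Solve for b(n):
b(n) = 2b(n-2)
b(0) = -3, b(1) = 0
Characteristic equation: x² - 2 = 0.
Discriminant Δ = (0)² + 4·(2) = 8.
Roots r₁,₂ = (0 ± √8)/2, so r₁ = \sqrt{2}, r₂ = - \sqrt{2}.
General solution: b(n) = A·r₁^n + B·r₂^n.
From the initial conditions, A + B = -3 and r₁A + r₂B = 0.
Since r₁ - r₂ = √8: A = (0 - (-3)r₂)/√8 = - \frac{3}{2}, and B = -3 - A = - \frac{3}{2}.
So b(n) = \left(- \frac{3}{2}\right)\left(\sqrt{2}\right)^n + \left(- \frac{3}{2}\right)\left(- \sqrt{2}\right)^n.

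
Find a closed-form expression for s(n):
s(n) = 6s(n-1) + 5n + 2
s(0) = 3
First-order linear with linear forcing.
Homogeneous solution: s_h(n) = A·(6)^n.
Try particular s_p(n) = pn + q. Substituting:
  pn + q = 6(p(n-1) + q) + 5n + 2.
Matching the n-coefficient: p = 6p + 5 ⇒ p = -1.
Matching constants: q = -6p + 6q + 2 ⇒ q = - \frac{8}{5}.
General: s(n) = A·(6)^n - n - \frac{8}{5}.
Apply s(0) = 3: A - \frac{8}{5} = 3 ⇒ A = \frac{23}{5}.
So s(n) = \frac{23 \cdot 6^{n}}{5} - n - \frac{8}{5}.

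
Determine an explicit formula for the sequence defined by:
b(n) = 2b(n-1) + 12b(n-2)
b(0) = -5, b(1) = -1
Characteristic equation: x² - 2x - 12 = 0.
Discriminant Δ = (2)² + 4·(12) = 52.
Roots r₁,₂ = (2 ± √52)/2, so r₁ = 1 + \sqrt{13}, r₂ = 1 - \sqrt{13}.
General solution: b(n) = A·r₁^n + B·r₂^n.
From the initial conditions, A + B = -5 and r₁A + r₂B = -1.
Since r₁ - r₂ = √52: A = (-1 - (-5)r₂)/√52 = - \frac{5}{2} + \frac{2 \sqrt{13}}{13}, and B = -5 - A = - \frac{5}{2} - \frac{2 \sqrt{13}}{13}.
So b(n) = \left(- \frac{5}{2} + \frac{2 \sqrt{13}}{13}\right)\left(1 + \sqrt{13}\right)^n + \left(- \frac{5}{2} - \frac{2 \sqrt{13}}{13}\right)\left(1 - \sqrt{13}\right)^n.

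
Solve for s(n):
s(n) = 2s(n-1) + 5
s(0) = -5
First-order linear non-homogeneous.
Homogeneous solution: s_h(n) = A·(2)^n.
Try constant particular solution s_p = K: K = 2K + 5 ⇒ K = -5.
General: s(n) = A·(2)^n - 5.
Apply s(0) = -5: A - 5 = -5 ⇒ A = 0.
So s(n) = -5.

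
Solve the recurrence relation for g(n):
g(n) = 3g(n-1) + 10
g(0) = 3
First-order linear non-homogeneous.
Homogeneous solution: g_h(n) = A·(3)^n.
Try constant particular solution g_p = K: K = 3K + 10 ⇒ K = -5.
General: g(n) = A·(3)^n - 5.
Apply g(0) = 3: A - 5 = 3 ⇒ A = 8.
So g(n) = 8 \cdot 3^{n} - 5.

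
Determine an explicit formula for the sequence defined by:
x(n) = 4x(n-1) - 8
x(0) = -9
First-order linear non-homogeneous.
Homogeneous solution: x_h(n) = A·(4)^n.
Try constant particular solution x_p = K: K = 4K - 8 ⇒ K = \frac{8}{3}.
General: x(n) = A·(4)^n + \frac{8}{3}.
Apply x(0) = -9: A + \frac{8}{3} = -9 ⇒ A = - \frac{35}{3}.
So x(n) = \frac{8}{3} - \frac{35 \cdot 4^{n}}{3}.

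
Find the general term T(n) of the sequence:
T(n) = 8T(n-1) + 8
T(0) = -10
First-order linear non-homogeneous.
Homogeneous solution: T_h(n) = A·(8)^n.
Try constant particular solution T_p = K: K = 8K + 8 ⇒ K = - \frac{8}{7}.
General: T(n) = A·(8)^n - \frac{8}{7}.
Apply T(0) = -10: A - \frac{8}{7} = -10 ⇒ A = - \frac{62}{7}.
So T(n) = - \frac{62 \cdot 8^{n}}{7} - \frac{8}{7}.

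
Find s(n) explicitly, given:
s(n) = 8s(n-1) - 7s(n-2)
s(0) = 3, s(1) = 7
Characteristic equation: x² - 8x + 7 = 0, which factors as (x - (1))(x - (7)) = 0.
Roots r₁ = 1, r₂ = 7 (distinct).
General solution: s(n) = A·(1)^n + B·(7)^n.
From s(0) = 3: A + B = 3.
From s(1) = 7: A + 7B = 7.
Solving: A = \frac{7}{3}, B = \frac{2}{3}.
So s(n) = \frac{2 \cdot 7^{n}}{3} + \frac{7}{3}.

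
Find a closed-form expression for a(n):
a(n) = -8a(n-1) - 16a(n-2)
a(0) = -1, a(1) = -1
Characteristic equation: x² + 8x + 16 = 0, which is (x - (-4))².
Repeated root r = -4.
General solution: a(n) = (A + Bn)·(-4)^n.
From a(0) = -1: A = -1.
From a(1) = -1: (A + B)·(-4) = -1 ⇒ B = \frac{5}{4}.
So a(n) = \left(\frac{5 n}{4} - 1\right) \cdot (-4)^n.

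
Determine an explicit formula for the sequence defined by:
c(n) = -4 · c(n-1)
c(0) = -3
Pure geometric recurrence with ratio -4.
By induction c(n) = c(0) · (-4)^n = - 3 \left(-4\right)^{n}.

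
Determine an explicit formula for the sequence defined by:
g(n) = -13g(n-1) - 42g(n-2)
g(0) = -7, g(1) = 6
Characteristic equation: x² + 13x + 42 = 0, which factors as (x - (-7))(x - (-6)) = 0.
Roots r₁ = -7, r₂ = -6 (distinct).
General solution: g(n) = A·(-7)^n + B·(-6)^n.
From g(0) = -7: A + B = -7.
From g(1) = 6: -7A - 6B = 6.
Solving: A = 36, B = -43.
So g(n) = - 43 \left(-6\right)^{n} + 36 \left(-7\right)^{n}.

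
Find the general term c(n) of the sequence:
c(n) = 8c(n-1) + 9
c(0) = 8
First-order linear non-homogeneous.
Homogeneous solution: c_h(n) = A·(8)^n.
Try constant particular solution c_p = K: K = 8K + 9 ⇒ K = - \frac{9}{7}.
General: c(n) = A·(8)^n - \frac{9}{7}.
Apply c(0) = 8: A - \frac{9}{7} = 8 ⇒ A = \frac{65}{7}.
So c(n) = \frac{65 \cdot 8^{n}}{7} - \frac{9}{7}.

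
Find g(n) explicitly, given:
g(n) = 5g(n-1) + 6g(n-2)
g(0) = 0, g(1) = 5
Characteristic equation: x² - 5x - 6 = 0, which factors as (x - (-1))(x - (6)) = 0.
Roots r₁ = -1, r₂ = 6 (distinct).
General solution: g(n) = A·(-1)^n + B·(6)^n.
From g(0) = 0: A + B = 0.
From g(1) = 5: -A + 6B = 5.
Solving: A = - \frac{5}{7}, B = \frac{5}{7}.
So g(n) = - \frac{5 \left(-1\right)^{n}}{7} + \frac{5 \cdot 6^{n}}{7}.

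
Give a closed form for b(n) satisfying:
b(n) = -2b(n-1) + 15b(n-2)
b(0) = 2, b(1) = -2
Characteristic equation: x² + 2x - 15 = 0, which factors as (x - (-5))(x - (3)) = 0.
Roots r₁ = -5, r₂ = 3 (distinct).
General solution: b(n) = A·(-5)^n + B·(3)^n.
From b(0) = 2: A + B = 2.
From b(1) = -2: -5A + 3B = -2.
Solving: A = 1, B = 1.
So b(n) = \left(-5\right)^{n} + 3^{n}.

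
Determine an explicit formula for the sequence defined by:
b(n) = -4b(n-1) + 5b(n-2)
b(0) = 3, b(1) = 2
Characteristic equation: x² + 4x - 5 = 0, which factors as (x - (1))(x - (-5)) = 0.
Roots r₁ = 1, r₂ = -5 (distinct).
General solution: b(n) = A·(1)^n + B·(-5)^n.
From b(0) = 3: A + B = 3.
From b(1) = 2: A - 5B = 2.
Solving: A = \frac{17}{6}, B = \frac{1}{6}.
So b(n) = \frac{\left(-5\right)^{n}}{6} + \frac{17}{6}.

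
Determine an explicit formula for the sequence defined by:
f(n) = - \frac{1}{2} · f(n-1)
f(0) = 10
Pure geometric recurrence with ratio - \frac{1}{2}.
By induction f(n) = f(0) · (- \frac{1}{2})^n = 10 \left(- \frac{1}{2}\right)^{n}.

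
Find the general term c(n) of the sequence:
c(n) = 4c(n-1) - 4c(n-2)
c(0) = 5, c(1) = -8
Characteristic equation: x² - 4x + 4 = 0, which is (x - (2))².
Repeated root r = 2.
General solution: c(n) = (A + Bn)·(2)^n.
From c(0) = 5: A = 5.
From c(1) = -8: (A + B)·(2) = -8 ⇒ B = -9.
So c(n) = \left(5 - 9 n\right) \cdot (2)^n.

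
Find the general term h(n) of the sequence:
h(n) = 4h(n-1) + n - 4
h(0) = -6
First-order linear with linear forcing.
Homogeneous solution: h_h(n) = A·(4)^n.
Try particular h_p(n) = pn + q. Substituting:
  pn + q = 4(p(n-1) + q) + n - 4.
Matching the n-coefficient: p = 4p + 1 ⇒ p = - \frac{1}{3}.
Matching constants: q = -4p + 4q - 4 ⇒ q = \frac{8}{9}.
General: h(n) = A·(4)^n - \frac{n}{3} + \frac{8}{9}.
Apply h(0) = -6: A + \frac{8}{9} = -6 ⇒ A = - \frac{62}{9}.
So h(n) = - \frac{62 \cdot 4^{n}}{9} - \frac{n}{3} + \frac{8}{9}.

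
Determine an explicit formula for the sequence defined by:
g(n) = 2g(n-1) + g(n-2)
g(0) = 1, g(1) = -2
Characteristic equation: x² - 2x - 1 = 0.
Discriminant Δ = (2)² + 4·(1) = 8.
Roots r₁,₂ = (2 ± √8)/2, so r₁ = 1 + \sqrt{2}, r₂ = 1 - \sqrt{2}.
General solution: g(n) = A·r₁^n + B·r₂^n.
From the initial conditions, A + B = 1 and r₁A + r₂B = -2.
Since r₁ - r₂ = √8: A = (-2 - (1)r₂)/√8 = \frac{1}{2} - \frac{3 \sqrt{2}}{4}, and B = 1 - A = \frac{1}{2} + \frac{3 \sqrt{2}}{4}.
So g(n) = \left(\frac{1}{2} - \frac{3 \sqrt{2}}{4}\right)\left(1 + \sqrt{2}\right)^n + \left(\frac{1}{2} + \frac{3 \sqrt{2}}{4}\right)\left(1 - \sqrt{2}\right)^n.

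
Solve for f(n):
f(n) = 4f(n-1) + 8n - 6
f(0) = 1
First-order linear with linear forcing.
Homogeneous solution: f_h(n) = A·(4)^n.
Try particular f_p(n) = pn + q. Substituting:
  pn + q = 4(p(n-1) + q) + 8n - 6.
Matching the n-coefficient: p = 4p + 8 ⇒ p = - \frac{8}{3}.
Matching constants: q = -4p + 4q - 6 ⇒ q = - \frac{14}{9}.
General: f(n) = A·(4)^n - \frac{8 n}{3} - \frac{14}{9}.
Apply f(0) = 1: A - \frac{14}{9} = 1 ⇒ A = \frac{23}{9}.
So f(n) = \frac{23 \cdot 4^{n}}{9} - \frac{8 n}{3} - \frac{14}{9}.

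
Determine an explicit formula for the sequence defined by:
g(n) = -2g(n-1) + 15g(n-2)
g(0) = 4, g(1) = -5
Characteristic equation: x² + 2x - 15 = 0, which factors as (x - (3))(x - (-5)) = 0.
Roots r₁ = 3, r₂ = -5 (distinct).
General solution: g(n) = A·(3)^n + B·(-5)^n.
From g(0) = 4: A + B = 4.
From g(1) = -5: 3A - 5B = -5.
Solving: A = \frac{15}{8}, B = \frac{17}{8}.
So g(n) = \frac{17 \left(-5\right)^{n}}{8} + \frac{15 \cdot 3^{n}}{8}.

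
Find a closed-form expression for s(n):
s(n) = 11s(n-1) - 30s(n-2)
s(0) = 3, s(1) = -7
Characteristic equation: x² - 11x + 30 = 0, which factors as (x - (5))(x - (6)) = 0.
Roots r₁ = 5, r₂ = 6 (distinct).
General solution: s(n) = A·(5)^n + B·(6)^n.
From s(0) = 3: A + B = 3.
From s(1) = -7: 5A + 6B = -7.
Solving: A = 25, B = -22.
So s(n) = 25 \cdot 5^{n} - 22 \cdot 6^{n}.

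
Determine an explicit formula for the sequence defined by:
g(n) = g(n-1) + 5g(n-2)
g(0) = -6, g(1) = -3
Characteristic equation: x² - x - 5 = 0.
Discriminant Δ = (1)² + 4·(5) = 21.
Roots r₁,₂ = (1 ± √21)/2, so r₁ = \frac{1}{2} + \frac{\sqrt{21}}{2}, r₂ = \frac{1}{2} - \frac{\sqrt{21}}{2}.
General solution: g(n) = A·r₁^n + B·r₂^n.
From the initial conditions, A + B = -6 and r₁A + r₂B = -3.
Since r₁ - r₂ = √21: A = (-3 - (-6)r₂)/√21 = -3, and B = -6 - A = -3.
So g(n) = \left(-3\right)\left(\frac{1}{2} + \frac{\sqrt{21}}{2}\right)^n + \left(-3\right)\left(\frac{1}{2} - \frac{\sqrt{21}}{2}\right)^n.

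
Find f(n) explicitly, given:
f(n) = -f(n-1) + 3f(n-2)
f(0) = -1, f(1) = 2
Characteristic equation: x² + x - 3 = 0.
Discriminant Δ = (-1)² + 4·(3) = 13.
Roots r₁,₂ = (-1 ± √13)/2, so r₁ = - \frac{1}{2} + \frac{\sqrt{13}}{2}, r₂ = - \frac{\sqrt{13}}{2} - \frac{1}{2}.
General solution: f(n) = A·r₁^n + B·r₂^n.
From the initial conditions, A + B = -1 and r₁A + r₂B = 2.
Since r₁ - r₂ = √13: A = (2 - (-1)r₂)/√13 = - \frac{1}{2} + \frac{3 \sqrt{13}}{26}, and B = -1 - A = - \frac{1}{2} - \frac{3 \sqrt{13}}{26}.
So f(n) = \left(- \frac{1}{2} + \frac{3 \sqrt{13}}{26}\right)\left(- \frac{1}{2} + \frac{\sqrt{13}}{2}\right)^n + \left(- \frac{1}{2} - \frac{3 \sqrt{13}}{26}\right)\left(- \frac{\sqrt{13}}{2} - \frac{1}{2}\right)^n.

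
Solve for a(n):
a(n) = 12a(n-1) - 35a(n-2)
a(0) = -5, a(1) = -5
Characteristic equation: x² - 12x + 35 = 0, which factors as (x - (5))(x - (7)) = 0.
Roots r₁ = 5, r₂ = 7 (distinct).
General solution: a(n) = A·(5)^n + B·(7)^n.
From a(0) = -5: A + B = -5.
From a(1) = -5: 5A + 7B = -5.
Solving: A = -15, B = 10.
So a(n) = - 15 \cdot 5^{n} + 10 \cdot 7^{n}.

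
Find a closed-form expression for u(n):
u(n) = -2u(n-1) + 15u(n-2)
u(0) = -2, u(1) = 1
Characteristic equation: x² + 2x - 15 = 0, which factors as (x - (3))(x - (-5)) = 0.
Roots r₁ = 3, r₂ = -5 (distinct).
General solution: u(n) = A·(3)^n + B·(-5)^n.
From u(0) = -2: A + B = -2.
From u(1) = 1: 3A - 5B = 1.
Solving: A = - \frac{9}{8}, B = - \frac{7}{8}.
So u(n) = - \frac{7 \left(-5\right)^{n}}{8} - \frac{9 \cdot 3^{n}}{8}.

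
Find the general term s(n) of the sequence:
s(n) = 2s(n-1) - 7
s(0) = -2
First-order linear non-homogeneous.
Homogeneous solution: s_h(n) = A·(2)^n.
Try constant particular solution s_p = K: K = 2K - 7 ⇒ K = 7.
General: s(n) = A·(2)^n + 7.
Apply s(0) = -2: A + 7 = -2 ⇒ A = -9.
So s(n) = 7 - 9 \cdot 2^{n}.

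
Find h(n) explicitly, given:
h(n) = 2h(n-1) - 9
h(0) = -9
First-order linear non-homogeneous.
Homogeneous solution: h_h(n) = A·(2)^n.
Try constant particular solution h_p = K: K = 2K - 9 ⇒ K = 9.
General: h(n) = A·(2)^n + 9.
Apply h(0) = -9: A + 9 = -9 ⇒ A = -18.
So h(n) = 9 - 18 \cdot 2^{n}.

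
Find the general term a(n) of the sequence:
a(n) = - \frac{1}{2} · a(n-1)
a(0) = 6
Pure geometric recurrence with ratio - \frac{1}{2}.
By induction a(n) = a(0) · (- \frac{1}{2})^n = 6 \left(- \frac{1}{2}\right)^{n}.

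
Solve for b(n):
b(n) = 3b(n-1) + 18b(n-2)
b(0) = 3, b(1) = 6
Characteristic equation: x² - 3x - 18 = 0, which factors as (x - (6))(x - (-3)) = 0.
Roots r₁ = 6, r₂ = -3 (distinct).
General solution: b(n) = A·(6)^n + B·(-3)^n.
From b(0) = 3: A + B = 3.
From b(1) = 6: 6A - 3B = 6.
Solving: A = \frac{5}{3}, B = \frac{4}{3}.
So b(n) = \frac{4 \left(-3\right)^{n}}{3} + \frac{5 \cdot 6^{n}}{3}.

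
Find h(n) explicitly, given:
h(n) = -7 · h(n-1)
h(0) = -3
Pure geometric recurrence with ratio -7.
By induction h(n) = h(0) · (-7)^n = - 3 \left(-7\right)^{n}.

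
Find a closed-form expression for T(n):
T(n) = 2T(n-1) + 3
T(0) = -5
First-order linear non-homogeneous.
Homogeneous solution: T_h(n) = A·(2)^n.
Try constant particular solution T_p = K: K = 2K + 3 ⇒ K = -3.
General: T(n) = A·(2)^n - 3.
Apply T(0) = -5: A - 3 = -5 ⇒ A = -2.
So T(n) = - 2 \cdot 2^{n} - 3.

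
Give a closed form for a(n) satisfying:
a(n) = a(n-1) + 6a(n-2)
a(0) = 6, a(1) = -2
Characteristic equation: x² - x - 6 = 0, which factors as (x - (-2))(x - (3)) = 0.
Roots r₁ = -2, r₂ = 3 (distinct).
General solution: a(n) = A·(-2)^n + B·(3)^n.
From a(0) = 6: A + B = 6.
From a(1) = -2: -2A + 3B = -2.
Solving: A = 4, B = 2.
So a(n) = 4 \left(-2\right)^{n} + 2 \cdot 3^{n}.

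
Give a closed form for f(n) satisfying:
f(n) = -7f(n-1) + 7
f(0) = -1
First-order linear non-homogeneous.
Homogeneous solution: f_h(n) = A·(-7)^n.
Try constant particular solution f_p = K: K = -7K + 7 ⇒ K = \frac{7}{8}.
General: f(n) = A·(-7)^n + \frac{7}{8}.
Apply f(0) = -1: A + \frac{7}{8} = -1 ⇒ A = - \frac{15}{8}.
So f(n) = \frac{7}{8} - \frac{15 \left(-7\right)^{n}}{8}.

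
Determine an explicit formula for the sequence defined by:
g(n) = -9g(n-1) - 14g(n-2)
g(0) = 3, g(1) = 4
Characteristic equation: x² + 9x + 14 = 0, which factors as (x - (-7))(x - (-2)) = 0.
Roots r₁ = -7, r₂ = -2 (distinct).
General solution: g(n) = A·(-7)^n + B·(-2)^n.
From g(0) = 3: A + B = 3.
From g(1) = 4: -7A - 2B = 4.
Solving: A = -2, B = 5.
So g(n) = 5 \left(-2\right)^{n} - 2 \left(-7\right)^{n}.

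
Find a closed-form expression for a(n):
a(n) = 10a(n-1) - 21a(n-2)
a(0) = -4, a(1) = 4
Characteristic equation: x² - 10x + 21 = 0, which factors as (x - (3))(x - (7)) = 0.
Roots r₁ = 3, r₂ = 7 (distinct).
General solution: a(n) = A·(3)^n + B·(7)^n.
From a(0) = -4: A + B = -4.
From a(1) = 4: 3A + 7B = 4.
Solving: A = -8, B = 4.
So a(n) = - 8 \cdot 3^{n} + 4 \cdot 7^{n}.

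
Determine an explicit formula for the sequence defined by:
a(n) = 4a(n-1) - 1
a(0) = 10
First-order linear non-homogeneous.
Homogeneous solution: a_h(n) = A·(4)^n.
Try constant particular solution a_p = K: K = 4K - 1 ⇒ K = \frac{1}{3}.
General: a(n) = A·(4)^n + \frac{1}{3}.
Apply a(0) = 10: A + \frac{1}{3} = 10 ⇒ A = \frac{29}{3}.
So a(n) = \frac{29 \cdot 4^{n}}{3} + \frac{1}{3}.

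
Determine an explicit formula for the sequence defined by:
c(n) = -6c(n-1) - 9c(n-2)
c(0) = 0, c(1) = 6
Characteristic equation: x² + 6x + 9 = 0, which is (x - (-3))².
Repeated root r = -3.
General solution: c(n) = (A + Bn)·(-3)^n.
From c(0) = 0: A = 0.
From c(1) = 6: (A + B)·(-3) = 6 ⇒ B = -2.
So c(n) = \left(- 2 n\right) \cdot (-3)^n.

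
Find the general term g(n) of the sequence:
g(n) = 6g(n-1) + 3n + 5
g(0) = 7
First-order linear with linear forcing.
Homogeneous solution: g_h(n) = A·(6)^n.
Try particular g_p(n) = pn + q. Substituting:
  pn + q = 6(p(n-1) + q) + 3n + 5.
Matching the n-coefficient: p = 6p + 3 ⇒ p = - \frac{3}{5}.
Matching constants: q = -6p + 6q + 5 ⇒ q = - \frac{43}{25}.
General: g(n) = A·(6)^n - \frac{3 n}{5} - \frac{43}{25}.
Apply g(0) = 7: A - \frac{43}{25} = 7 ⇒ A = \frac{218}{25}.
So g(n) = \frac{218 \cdot 6^{n}}{25} - \frac{3 n}{5} - \frac{43}{25}.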